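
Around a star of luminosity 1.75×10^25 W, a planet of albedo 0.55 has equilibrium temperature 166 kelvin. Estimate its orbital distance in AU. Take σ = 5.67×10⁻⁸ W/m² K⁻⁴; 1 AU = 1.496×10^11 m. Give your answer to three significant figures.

Required flux: S = 4σT⁴/(1−α) = 382.7 W/m².
From L = 4πd²S, d = √(1.75×10^25/(4π·382.7)) = 6.032×10^10 m = 0.4032 AU.

0.403 AU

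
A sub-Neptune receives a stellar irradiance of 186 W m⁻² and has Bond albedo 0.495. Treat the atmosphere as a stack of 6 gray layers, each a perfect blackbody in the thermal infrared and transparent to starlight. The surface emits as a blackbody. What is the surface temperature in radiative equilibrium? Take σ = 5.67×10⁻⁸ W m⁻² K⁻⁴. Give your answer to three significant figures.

OLR = S(1−α)/4 = 23.48 W m⁻²; the top layer radiates at T_e = 142.7 K.
For an N-layer opaque stack, T_s⁴ = (N+1)T_e⁴, hence T_s = (7)^(1/4)×142.7 K = 232.0 K.

232 K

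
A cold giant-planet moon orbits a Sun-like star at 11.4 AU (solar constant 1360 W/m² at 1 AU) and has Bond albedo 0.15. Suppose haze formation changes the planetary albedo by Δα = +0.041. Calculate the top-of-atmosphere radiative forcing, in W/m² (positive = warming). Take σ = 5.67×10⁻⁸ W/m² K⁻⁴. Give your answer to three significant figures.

Irradiance scales as 1/d², so S = 1360 W/m² × (1/11.4)² = 10.46 W/m².
The change in absorbed flux is Δ[S(1−α)/4] = −SΔα/4 = -0.1073 W/m².

-0.107 W/m²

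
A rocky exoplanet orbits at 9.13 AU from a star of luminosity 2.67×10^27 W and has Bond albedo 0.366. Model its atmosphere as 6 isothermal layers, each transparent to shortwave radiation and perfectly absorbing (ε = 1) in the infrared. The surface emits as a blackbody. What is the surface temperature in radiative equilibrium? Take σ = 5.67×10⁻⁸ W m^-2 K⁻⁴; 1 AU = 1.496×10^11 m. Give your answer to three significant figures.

Orbital distance: d = 9.13 AU = 1.366×10^12 m.
S = L/(4πd²) = 113.9 W m^-2.
OLR = S(1−α)/4 = 18.05 W m^-2; the top layer radiates at T_e = 133.6 K.
With N = 6 opaque layers, T_s = (N+1)^(1/4)·T_e = 7^(1/4)·133.6 = 217.3 K.

217 K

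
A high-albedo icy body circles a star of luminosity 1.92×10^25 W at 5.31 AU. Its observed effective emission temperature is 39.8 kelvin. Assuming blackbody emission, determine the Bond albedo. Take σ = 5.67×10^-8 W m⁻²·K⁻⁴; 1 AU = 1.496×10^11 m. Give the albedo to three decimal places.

Orbital distance: d = 5.31 AU = 7.944×10^11 m.
Spreading L over a sphere of radius d: S = 1.92×10^25/(4π·7.94×10^11²) = 2.421 W m⁻².
Energy balance: S(1−α)/4 = σT⁴, so 1−α = 4σT⁴/S.
4σT⁴ = 4·5.67×10⁻⁸·(39.8)⁴ = 0.5691 W m⁻².
1−α = 0.5691/2.421 = 0.2350, so α = 0.7650.

0.765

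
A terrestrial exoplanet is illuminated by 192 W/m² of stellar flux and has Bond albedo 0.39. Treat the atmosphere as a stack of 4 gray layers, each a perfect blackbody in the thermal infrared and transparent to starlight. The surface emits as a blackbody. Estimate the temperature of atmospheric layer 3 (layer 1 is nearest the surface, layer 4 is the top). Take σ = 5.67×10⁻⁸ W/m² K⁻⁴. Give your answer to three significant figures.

OLR = S(1−α)/4 = 29.28 W/m²; the top layer radiates at T_e = 150.7 K.
In the N-layer model, layer k (counted from the surface) has T_k = (N+1−k)^(1/4)·T_e.
With k = 3: T_3 = (4+1−3)^¼·150.7 K = 179.3 K.

179 K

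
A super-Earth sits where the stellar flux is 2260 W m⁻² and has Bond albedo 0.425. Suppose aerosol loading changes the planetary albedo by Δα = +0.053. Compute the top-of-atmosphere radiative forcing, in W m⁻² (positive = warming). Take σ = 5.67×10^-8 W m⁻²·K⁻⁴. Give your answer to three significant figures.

TOA radiative forcing: ΔF = −S·Δα/4 = −2260·(+0.053)/4 = -29.95 W m⁻².

-29.9 W m⁻²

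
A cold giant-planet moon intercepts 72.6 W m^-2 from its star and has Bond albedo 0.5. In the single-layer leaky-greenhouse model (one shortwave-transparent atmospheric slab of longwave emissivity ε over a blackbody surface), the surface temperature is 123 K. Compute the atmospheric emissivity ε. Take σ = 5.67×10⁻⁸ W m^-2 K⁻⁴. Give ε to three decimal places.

0.601

Effective temperature: T_e = [S(1−α)/(4σ)]^(1/4) = 112.5 K.
Inverting T_s⁴ = 2T_e⁴/(2−ε): (T_e/T_s)⁴ = 0.6993, so ε = 2(1 − 0.6993) = 0.6015.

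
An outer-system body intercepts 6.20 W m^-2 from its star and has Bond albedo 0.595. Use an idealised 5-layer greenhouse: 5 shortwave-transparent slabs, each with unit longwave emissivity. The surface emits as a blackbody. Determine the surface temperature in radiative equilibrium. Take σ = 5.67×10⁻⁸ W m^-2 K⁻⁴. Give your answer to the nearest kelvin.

90 K

The effective emission temperature is T_e = [S(1−α)/(4σ)]^¼ = 57.68 K.
Layer-by-layer balance gives σT_s⁴ = (N+1)σT_e⁴, so T_s = 6^¼·57.68 = 90.28 K.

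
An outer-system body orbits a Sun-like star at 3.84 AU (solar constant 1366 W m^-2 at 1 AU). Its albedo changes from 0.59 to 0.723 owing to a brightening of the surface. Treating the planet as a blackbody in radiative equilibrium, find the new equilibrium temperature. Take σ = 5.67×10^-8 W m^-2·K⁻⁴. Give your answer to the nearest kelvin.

103 kelvin

Irradiance scales as 1/d², so S = 1366 W m^-2 × (1/3.84)² = 92.64 W m^-2.
T₂ = [S(1−α₂)/(4σ)]^(1/4) = [92.64·0.277/(4σ)]^(1/4) = 103.1 K.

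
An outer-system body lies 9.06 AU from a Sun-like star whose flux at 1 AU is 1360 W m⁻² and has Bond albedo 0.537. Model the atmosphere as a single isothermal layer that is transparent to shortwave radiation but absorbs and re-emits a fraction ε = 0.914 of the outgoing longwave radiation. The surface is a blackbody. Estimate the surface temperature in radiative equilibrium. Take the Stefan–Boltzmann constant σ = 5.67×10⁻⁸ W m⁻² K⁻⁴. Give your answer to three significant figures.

By the inverse-square law, S = 1360/9.06² = 16.57 W m⁻².
At the top of the atmosphere, σT_e⁴ = S(1−α)/4 = 1.918 W m⁻², giving T_e = 76.26 K.
The surface balance (absorbed SW + ε·downward IR = σT_s⁴) with T_a⁴ = T_s⁴/2 reduces to T_s = T_e·[2/(2−ε)]^¼ = 88.84 K.

88.8 K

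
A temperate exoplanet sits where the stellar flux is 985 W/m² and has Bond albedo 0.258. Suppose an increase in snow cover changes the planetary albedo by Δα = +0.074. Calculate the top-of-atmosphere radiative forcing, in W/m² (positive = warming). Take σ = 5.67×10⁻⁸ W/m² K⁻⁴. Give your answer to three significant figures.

ΔF = −(S/4)Δα = −(985.0/4)×(+0.074) = -18.22 W/m².

-18.2 W/m²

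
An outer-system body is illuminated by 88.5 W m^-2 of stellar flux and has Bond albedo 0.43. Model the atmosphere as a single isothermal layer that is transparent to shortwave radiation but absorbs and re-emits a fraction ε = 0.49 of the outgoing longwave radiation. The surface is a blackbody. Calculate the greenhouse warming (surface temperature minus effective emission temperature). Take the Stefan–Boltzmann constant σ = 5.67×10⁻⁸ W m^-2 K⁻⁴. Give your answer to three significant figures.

8.89 K

The planet radiates to space at T_e = [S(1−α)/(4σ)]^(1/4) = 122.1 K.
Surface balance with a leaky layer gives σT_s⁴ = σT_e⁴·2/(2−ε), so T_s = T_e·[2/(2−0.49)]^(1/4) = 131.0 K.
The atmosphere warms the surface by 8.889 K.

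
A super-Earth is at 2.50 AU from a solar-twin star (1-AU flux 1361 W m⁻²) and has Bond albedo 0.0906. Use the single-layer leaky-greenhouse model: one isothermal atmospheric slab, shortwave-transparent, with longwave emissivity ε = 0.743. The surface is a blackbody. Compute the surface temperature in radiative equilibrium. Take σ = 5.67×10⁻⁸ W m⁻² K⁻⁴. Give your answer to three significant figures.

193 K

Irradiance scales as 1/d², so S = 1361 W m⁻² × (1/2.50)² = 217.8 W m⁻².
The planet radiates to space at T_e = [S(1−α)/(4σ)]^(1/4) = 171.9 K.
The surface balance (absorbed SW + ε·downward IR = σT_s⁴) with T_a⁴ = T_s⁴/2 reduces to T_s = T_e·[2/(2−ε)]^¼ = 193.1 K.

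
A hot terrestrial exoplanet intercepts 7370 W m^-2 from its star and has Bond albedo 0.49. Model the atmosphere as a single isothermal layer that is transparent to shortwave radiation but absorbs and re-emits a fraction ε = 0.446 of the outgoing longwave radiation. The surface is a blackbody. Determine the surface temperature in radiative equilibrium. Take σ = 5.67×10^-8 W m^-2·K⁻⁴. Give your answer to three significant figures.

382 kelvin

Effective emission temperature (TOA balance): σT_e⁴ = S(1−α)/4 = 939.7 W m^-2 → T_e = 358.8 K.
The surface balance (absorbed SW + ε·downward IR = σT_s⁴) with T_a⁴ = T_s⁴/2 reduces to T_s = T_e·[2/(2−ε)]^¼ = 382.2 K.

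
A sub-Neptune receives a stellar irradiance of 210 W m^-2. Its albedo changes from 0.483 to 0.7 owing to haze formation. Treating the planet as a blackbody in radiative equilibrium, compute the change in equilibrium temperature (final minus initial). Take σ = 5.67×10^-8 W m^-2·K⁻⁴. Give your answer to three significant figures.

-18.8 K

Initial: T₁ = [S(1−0.483)/(4σ)]^(1/4) = 147.9 K.
After:  T₂ = [210.0·0.3/(4σ)]^(1/4) = 129.1 K.
Change: 129.1 − 147.9 = -18.82 K.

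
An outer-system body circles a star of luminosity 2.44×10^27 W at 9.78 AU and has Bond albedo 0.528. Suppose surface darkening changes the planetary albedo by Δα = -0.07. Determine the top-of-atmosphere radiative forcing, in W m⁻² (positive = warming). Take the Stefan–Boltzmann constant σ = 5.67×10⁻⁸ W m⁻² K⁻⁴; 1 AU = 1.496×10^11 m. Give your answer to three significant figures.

Orbital distance: d = 9.78 AU = 1.463×10^12 m.
Spreading L over a sphere of radius d: S = 2.44×10^27/(4π·1.46×10^12²) = 90.71 W m⁻².
The change in absorbed flux is Δ[S(1−α)/4] = −SΔα/4 = 1.587 W m⁻².

1.59 W m⁻²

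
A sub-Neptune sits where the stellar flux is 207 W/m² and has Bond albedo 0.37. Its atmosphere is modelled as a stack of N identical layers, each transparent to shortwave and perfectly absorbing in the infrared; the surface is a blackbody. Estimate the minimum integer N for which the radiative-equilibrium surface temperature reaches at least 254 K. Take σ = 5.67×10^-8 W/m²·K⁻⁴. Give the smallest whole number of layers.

7

Top-of-atmosphere balance: σT_e⁴ = S(1−α)/4 = 32.60 W/m² → T_e = 154.9 K.
Need (N+1)T_e⁴ ≥ T_s⁴, i.e. N+1 ≥ (254/154.9)⁴ = 7.239.
So N ≥ 6.239; the smallest integer is N = 7.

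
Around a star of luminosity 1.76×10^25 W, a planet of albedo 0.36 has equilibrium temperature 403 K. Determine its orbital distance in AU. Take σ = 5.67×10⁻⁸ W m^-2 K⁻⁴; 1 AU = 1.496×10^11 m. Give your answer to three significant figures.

0.0818 AU

Required flux: S = 4σT⁴/(1−α) = 9347 W m^-2.
S = L/(4πd²) → d = √(L/4πS) = √(1.76×10^25/(4π·9347)) = 1.224×10^10 m = 0.08182 AU.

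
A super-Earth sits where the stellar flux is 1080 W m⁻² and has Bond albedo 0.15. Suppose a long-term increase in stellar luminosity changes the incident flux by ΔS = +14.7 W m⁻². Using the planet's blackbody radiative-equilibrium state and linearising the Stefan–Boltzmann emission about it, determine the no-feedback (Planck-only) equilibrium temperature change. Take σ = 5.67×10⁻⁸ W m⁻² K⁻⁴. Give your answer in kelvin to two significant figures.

Reference equilibrium: T_e = [S(1−α)/(4σ)]^(1/4) = 252.2 K.
TOA radiative forcing: ΔF = (1−α)ΔS/4 = 0.85·(+14.7)/4 = 3.124 W m⁻².
Planck response: λ_P = 4σT_e³ = 4·5.67×10⁻⁸·(252.2)³ = 3.640 W m⁻²/K.
ΔT₀ = ΔF/λ_P = 3.124/3.640 = 0.858 K.

0.86 K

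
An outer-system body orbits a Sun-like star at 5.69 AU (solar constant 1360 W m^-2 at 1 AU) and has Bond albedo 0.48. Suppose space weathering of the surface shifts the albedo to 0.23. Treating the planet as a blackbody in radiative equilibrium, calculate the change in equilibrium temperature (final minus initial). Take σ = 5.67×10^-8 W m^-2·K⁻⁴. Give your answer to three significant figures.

Flux at the orbit: S = 1360/(5.69)² = 42.01 W m^-2.
With α = 0.48, T₁ = 99.06 K.
With α = 0.23, T₂ = 109.3 K.
Change: 109.3 − 99.06 = 10.22 K.

10.2 kelvin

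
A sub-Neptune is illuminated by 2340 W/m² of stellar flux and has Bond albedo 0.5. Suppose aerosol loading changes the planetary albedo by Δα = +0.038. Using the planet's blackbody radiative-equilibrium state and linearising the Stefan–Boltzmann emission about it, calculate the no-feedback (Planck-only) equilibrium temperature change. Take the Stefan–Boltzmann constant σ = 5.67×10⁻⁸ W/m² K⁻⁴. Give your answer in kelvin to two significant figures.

-5.1 K

The baseline emission temperature is T_e = 268.0 K.
ΔF = −(S/4)Δα = −(2340/4)×(+0.038) = -22.23 W/m².
Linearising σT⁴ gives d(σT⁴)/dT = 4σT_e³ = 4.366 W/m² per K.
ΔT₀ = ΔF/λ_P = -22.23/4.366 = -5.09 K.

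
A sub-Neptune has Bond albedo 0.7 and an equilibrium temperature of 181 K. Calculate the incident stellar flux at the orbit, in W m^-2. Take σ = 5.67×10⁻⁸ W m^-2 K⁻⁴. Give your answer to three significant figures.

From S(1−α)/4 = σT⁴: S = 4σT⁴/(1−α).
The emitted flux is σT⁴ = 60.86 W m^-2.
So S = 4×60.86/(1−0.7) = 811.4 W m^-2.

811 W m^-2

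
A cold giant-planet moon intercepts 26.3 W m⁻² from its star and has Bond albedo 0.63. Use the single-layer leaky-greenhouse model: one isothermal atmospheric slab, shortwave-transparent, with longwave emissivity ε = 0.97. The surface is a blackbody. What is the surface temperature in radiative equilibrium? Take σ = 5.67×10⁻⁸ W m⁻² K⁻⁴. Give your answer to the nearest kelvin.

At the top of the atmosphere, σT_e⁴ = S(1−α)/4 = 2.433 W m⁻², giving T_e = 80.93 K.
For a single slab of emissivity ε, T_s⁴ = 2T_e⁴/(2−ε); thus T_s = 80.93·(1.942)^(1/4) = 95.54 K.

96 K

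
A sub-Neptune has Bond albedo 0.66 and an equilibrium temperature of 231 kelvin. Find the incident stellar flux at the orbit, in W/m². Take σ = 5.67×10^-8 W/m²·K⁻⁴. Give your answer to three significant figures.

From S(1−α)/4 = σT⁴: S = 4σT⁴/(1−α).
The emitted flux is σT⁴ = 161.4 W/m².
So S = 4×161.4/(1−0.66) = 1899 W/m².

1900 W/m²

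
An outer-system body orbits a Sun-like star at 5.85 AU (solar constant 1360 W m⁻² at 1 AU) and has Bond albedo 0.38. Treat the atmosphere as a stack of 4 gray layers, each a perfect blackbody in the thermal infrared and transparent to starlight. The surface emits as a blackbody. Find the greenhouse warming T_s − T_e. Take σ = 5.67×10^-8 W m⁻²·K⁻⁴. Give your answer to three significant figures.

By the inverse-square law, S = 1360/5.85² = 39.74 W m⁻².
OLR = S(1−α)/4 = 6.160 W m⁻²; the top layer radiates at T_e = 102.1 K.
Surface: T_s = (5)^¼·T_e = 152.7 K.
Warming: T_s − T_e = 50.57 K.

50.6 K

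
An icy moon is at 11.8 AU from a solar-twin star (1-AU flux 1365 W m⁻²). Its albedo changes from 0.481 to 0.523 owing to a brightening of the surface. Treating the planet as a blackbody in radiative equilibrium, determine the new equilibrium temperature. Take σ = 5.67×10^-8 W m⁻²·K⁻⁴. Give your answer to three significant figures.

67.4 kelvin

Irradiance scales as 1/d², so S = 1365 W m⁻² × (1/11.8)² = 9.803 W m⁻².
With the new albedo, S(1−α₂)/4 = 1.169 W m⁻², so T₂ = 67.38 K.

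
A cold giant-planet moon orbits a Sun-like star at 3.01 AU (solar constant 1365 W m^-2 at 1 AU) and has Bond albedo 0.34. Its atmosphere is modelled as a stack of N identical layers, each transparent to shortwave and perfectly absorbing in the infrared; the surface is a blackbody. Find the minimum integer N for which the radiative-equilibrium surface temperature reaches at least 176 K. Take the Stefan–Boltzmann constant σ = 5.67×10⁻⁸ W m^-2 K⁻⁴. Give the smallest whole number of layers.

2

Flux at the orbit: S = 1365/(3.01)² = 150.7 W m^-2.
Top-of-atmosphere balance: σT_e⁴ = S(1−α)/4 = 24.86 W m^-2 → T_e = 144.7 K.
T_s = (N+1)^(1/4)·T_e ≥ 176 K requires N+1 ≥ (T_s/T_e)⁴ = (176/144.7)⁴ = 2.189.
The minimum whole number is N = 2.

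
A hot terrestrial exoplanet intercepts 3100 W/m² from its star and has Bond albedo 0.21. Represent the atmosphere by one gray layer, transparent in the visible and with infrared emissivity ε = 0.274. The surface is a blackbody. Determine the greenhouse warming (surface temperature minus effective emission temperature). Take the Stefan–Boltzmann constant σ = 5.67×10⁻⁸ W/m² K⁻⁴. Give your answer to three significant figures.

Effective emission temperature (TOA balance): σT_e⁴ = S(1−α)/4 = 612.2 W/m² → T_e = 322.4 K.
The surface balance (absorbed SW + ε·downward IR = σT_s⁴) with T_a⁴ = T_s⁴/2 reduces to T_s = T_e·[2/(2−ε)]^¼ = 334.5 K.
The atmosphere warms the surface by 12.10 K.

12.1 K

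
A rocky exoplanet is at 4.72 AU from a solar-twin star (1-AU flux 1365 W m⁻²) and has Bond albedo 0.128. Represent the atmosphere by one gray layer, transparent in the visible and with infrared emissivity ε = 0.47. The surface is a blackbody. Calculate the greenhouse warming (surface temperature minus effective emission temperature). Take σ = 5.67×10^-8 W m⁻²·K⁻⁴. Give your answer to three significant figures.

8.58 kelvin

Irradiance scales as 1/d², so S = 1365 W m⁻² × (1/4.72)² = 61.27 W m⁻².
The planet radiates to space at T_e = [S(1−α)/(4σ)]^(1/4) = 123.9 K.
For a single slab of emissivity ε, T_s⁴ = 2T_e⁴/(2−ε); thus T_s = 123.9·(1.307)^(1/4) = 132.5 K.
The atmosphere warms the surface by 8.581 K.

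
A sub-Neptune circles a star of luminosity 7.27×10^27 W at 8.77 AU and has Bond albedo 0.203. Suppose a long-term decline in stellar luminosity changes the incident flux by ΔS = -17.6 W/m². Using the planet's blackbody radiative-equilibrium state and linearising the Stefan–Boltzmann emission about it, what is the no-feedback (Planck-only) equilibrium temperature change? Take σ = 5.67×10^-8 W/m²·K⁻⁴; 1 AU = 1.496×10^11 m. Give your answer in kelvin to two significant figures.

-2.4 kelvin

d = 8.77 × 1.496×10^11 m = 1.312×10^12 m.
S = L/(4πd²) = 336.1 W/m².
Reference equilibrium: T_e = [S(1−α)/(4σ)]^(1/4) = 185.4 K.
Only a fraction (1−α) is absorbed and it's spread over 4πR², so ΔF = (1−α)ΔS/4 = -3.507 W/m².
Linearising σT⁴ gives d(σT⁴)/dT = 4σT_e³ = 1.445 W/m² per K.
So ΔT₀ = -3.507/1.445 = -2.43 K.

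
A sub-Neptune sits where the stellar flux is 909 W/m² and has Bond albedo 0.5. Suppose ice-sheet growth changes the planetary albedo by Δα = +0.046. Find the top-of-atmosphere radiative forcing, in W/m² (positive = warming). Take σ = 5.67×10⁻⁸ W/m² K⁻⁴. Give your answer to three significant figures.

The change in absorbed flux is Δ[S(1−α)/4] = −SΔα/4 = -10.45 W/m².

-10.5 W/m²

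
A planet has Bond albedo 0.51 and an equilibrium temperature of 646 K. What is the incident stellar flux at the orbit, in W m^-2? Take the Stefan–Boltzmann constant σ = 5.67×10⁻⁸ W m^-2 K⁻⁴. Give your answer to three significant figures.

From S(1−α)/4 = σT⁴: S = 4σT⁴/(1−α).
σT⁴ = 5.67×10⁻⁸·(646)⁴ = 9874 W m^-2.
S = 4·9874/0.49 = 80610 W m^-2.

80600 W m^-2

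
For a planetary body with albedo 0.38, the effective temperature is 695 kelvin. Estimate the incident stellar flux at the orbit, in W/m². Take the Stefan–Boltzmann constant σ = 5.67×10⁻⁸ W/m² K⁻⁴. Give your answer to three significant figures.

85300 W/m²

From S(1−α)/4 = σT⁴: S = 4σT⁴/(1−α).
σT⁴ = 5.67×10⁻⁸·(695)⁴ = 13230 W/m².
So S = 4×13230/(1−0.38) = 85350 W/m².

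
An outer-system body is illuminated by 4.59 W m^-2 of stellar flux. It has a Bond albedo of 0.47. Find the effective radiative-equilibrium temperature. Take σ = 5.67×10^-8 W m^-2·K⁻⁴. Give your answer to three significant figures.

Absorbed flux (global mean): S(1−α)/4 = 4.590·0.53/4 = 0.6082 W m^-2.
In equilibrium σT⁴ equals this, so T = 57.23 K.

57.2 kelvin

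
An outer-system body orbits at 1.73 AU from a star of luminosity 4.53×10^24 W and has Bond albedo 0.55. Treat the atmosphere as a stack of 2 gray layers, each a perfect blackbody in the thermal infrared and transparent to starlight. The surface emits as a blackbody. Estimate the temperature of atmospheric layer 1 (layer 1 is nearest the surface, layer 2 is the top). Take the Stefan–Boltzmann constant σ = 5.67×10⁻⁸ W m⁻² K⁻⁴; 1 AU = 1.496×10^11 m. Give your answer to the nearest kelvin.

d = 1.73 × 1.496×10^11 m = 2.588×10^11 m.
S = L/(4πd²) = 5.382 W m⁻².
OLR = S(1−α)/4 = 0.6055 W m⁻²; the top layer radiates at T_e = 57.16 K.
The net upward flux σT_e⁴ is constant between every pair of levels, so T_k⁴ = (N+1−k)T_e⁴.
T_1 = (2)^(1/4)·57.16 = 67.98 K.

68 K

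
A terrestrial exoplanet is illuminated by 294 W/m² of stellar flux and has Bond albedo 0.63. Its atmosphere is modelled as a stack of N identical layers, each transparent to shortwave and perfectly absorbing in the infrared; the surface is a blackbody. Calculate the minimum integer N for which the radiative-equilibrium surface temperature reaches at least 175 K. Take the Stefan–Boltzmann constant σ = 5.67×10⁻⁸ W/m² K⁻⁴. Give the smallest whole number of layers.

1

The effective emission temperature is T_e = [S(1−α)/(4σ)]^¼ = 148.0 K.
T_s = (N+1)^(1/4)·T_e ≥ 175 K requires N+1 ≥ (T_s/T_e)⁴ = (175/148.0)⁴ = 1.955.
Rounding up, N = 1.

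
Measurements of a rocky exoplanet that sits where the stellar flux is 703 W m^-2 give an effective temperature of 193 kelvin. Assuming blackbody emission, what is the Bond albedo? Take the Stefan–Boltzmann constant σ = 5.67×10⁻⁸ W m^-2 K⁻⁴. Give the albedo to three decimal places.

0.552

From σT⁴ = S(1−α)/4 we invert for α: 1−α = 4σT⁴/S.
σT⁴ = 78.67 W m^-2, so 4σT⁴ = 314.7 W m^-2.
1−α = 314.7/703.0 = 0.4476, so α = 0.5524.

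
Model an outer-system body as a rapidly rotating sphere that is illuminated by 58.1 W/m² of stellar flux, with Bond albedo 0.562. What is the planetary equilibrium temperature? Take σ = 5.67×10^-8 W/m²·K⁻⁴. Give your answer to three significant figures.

103 K

The planet absorbs (1−α)S over its disc πR² and re-emits over 4πR², so the mean absorbed flux is (1−0.562)·58.10/4 = 6.362 W/m².
Set σT⁴ = 6.362 → T = (6.362/σ)^(1/4) = 102.9 K.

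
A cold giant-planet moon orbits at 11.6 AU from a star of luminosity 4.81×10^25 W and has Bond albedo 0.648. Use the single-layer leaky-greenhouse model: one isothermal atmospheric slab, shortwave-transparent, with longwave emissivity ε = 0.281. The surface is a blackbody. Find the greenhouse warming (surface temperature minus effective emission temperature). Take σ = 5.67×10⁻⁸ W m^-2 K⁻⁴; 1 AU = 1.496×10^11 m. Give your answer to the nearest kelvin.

Orbital distance: d = 11.6 AU = 1.735×10^12 m.
S = L/(4πd²) = 1.271 W m^-2.
The planet radiates to space at T_e = [S(1−α)/(4σ)]^(1/4) = 37.48 K.
The surface balance (absorbed SW + ε·downward IR = σT_s⁴) with T_a⁴ = T_s⁴/2 reduces to T_s = T_e·[2/(2−ε)]^¼ = 38.92 K.
The atmosphere warms the surface by 1.446 K.

1 kelvin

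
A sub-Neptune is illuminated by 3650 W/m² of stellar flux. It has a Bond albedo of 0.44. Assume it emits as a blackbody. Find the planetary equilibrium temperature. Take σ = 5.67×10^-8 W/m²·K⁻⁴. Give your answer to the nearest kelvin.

308 K

The planet absorbs (1−α)S over its disc πR² and re-emits over 4πR², so the mean absorbed flux is (1−0.44)·3650/4 = 511.0 W/m².
Set σT⁴ = 511.0 → T = (511.0/σ)^(1/4) = 308.1 K.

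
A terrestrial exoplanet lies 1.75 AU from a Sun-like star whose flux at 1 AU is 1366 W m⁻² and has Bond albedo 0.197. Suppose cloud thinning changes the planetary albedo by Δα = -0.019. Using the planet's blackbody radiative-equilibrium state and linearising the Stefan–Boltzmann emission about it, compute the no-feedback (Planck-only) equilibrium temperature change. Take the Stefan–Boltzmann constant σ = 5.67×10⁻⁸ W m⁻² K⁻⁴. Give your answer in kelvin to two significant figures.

1.2 K

By the inverse-square law, S = 1366/1.75² = 446.0 W m⁻².
Unperturbed T_e = [446.0·(1−0.197)/(4σ)]^¼ = 199.3 K.
ΔF = −(S/4)Δα = −(446.0/4)×(-0.019) = 2.119 W m⁻².
Planck response: λ_P = 4σT_e³ = 4·5.67×10⁻⁸·(199.3)³ = 1.797 W m⁻²/K.
Hence the no-feedback warming is ΔF/(4σT_e³) = 1.18 K.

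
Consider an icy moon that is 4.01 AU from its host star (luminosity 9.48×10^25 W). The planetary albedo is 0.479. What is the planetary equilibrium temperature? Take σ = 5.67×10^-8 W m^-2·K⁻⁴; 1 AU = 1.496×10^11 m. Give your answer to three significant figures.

d = 4.01 × 1.496×10^11 m = 5.999×10^11 m.
Spreading L over a sphere of radius d: S = 9.48×10^25/(4π·6.00×10^11²) = 20.96 W m^-2.
Averaging over the sphere, the absorbed flux is S(1−α)/4 = 2.730 W m^-2.
Balancing against σT⁴: T = (2.730/5.67×10⁻⁸)^(1/4) = 83.30 K.

83.3 K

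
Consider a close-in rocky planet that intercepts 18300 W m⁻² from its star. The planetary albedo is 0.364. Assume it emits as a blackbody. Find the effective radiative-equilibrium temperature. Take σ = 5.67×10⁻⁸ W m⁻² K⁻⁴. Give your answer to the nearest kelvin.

476 kelvin

The planet absorbs (1−α)S over its disc πR² and re-emits over 4πR², so the mean absorbed flux is (1−0.364)·18300/4 = 2910 W m⁻².
In equilibrium σT⁴ equals this, so T = 476.0 K.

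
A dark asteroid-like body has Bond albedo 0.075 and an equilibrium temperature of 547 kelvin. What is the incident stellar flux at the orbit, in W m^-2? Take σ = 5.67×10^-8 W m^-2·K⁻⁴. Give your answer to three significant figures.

22000 W m^-2

Invert the energy balance for S: S = 4σT⁴/(1−α).
The emitted flux is σT⁴ = 5076 W m^-2.
S = 4·5076/0.925 = 21950 W m^-2.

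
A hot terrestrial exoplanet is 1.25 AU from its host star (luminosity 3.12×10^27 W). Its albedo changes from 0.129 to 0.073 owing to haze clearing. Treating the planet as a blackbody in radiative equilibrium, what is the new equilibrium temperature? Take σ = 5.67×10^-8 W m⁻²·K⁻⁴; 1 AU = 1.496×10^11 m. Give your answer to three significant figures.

Orbital distance: d = 1.25 AU = 1.870×10^11 m.
S = L/(4πd²) = 7100 W m⁻².
New equilibrium: T₂ = [(1−0.073)·7100/(4σ)]^(1/4) = 412.7 K.

413 kelvin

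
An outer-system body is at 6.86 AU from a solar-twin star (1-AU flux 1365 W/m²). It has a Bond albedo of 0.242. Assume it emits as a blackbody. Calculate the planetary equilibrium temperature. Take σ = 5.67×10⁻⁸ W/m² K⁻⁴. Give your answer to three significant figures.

99.2 K

By the inverse-square law, S = 1365/6.86² = 29.01 W/m².
The planet absorbs (1−α)S over its disc πR² and re-emits over 4πR², so the mean absorbed flux is (1−0.242)·29.01/4 = 5.497 W/m².
In equilibrium σT⁴ equals this, so T = 99.23 K.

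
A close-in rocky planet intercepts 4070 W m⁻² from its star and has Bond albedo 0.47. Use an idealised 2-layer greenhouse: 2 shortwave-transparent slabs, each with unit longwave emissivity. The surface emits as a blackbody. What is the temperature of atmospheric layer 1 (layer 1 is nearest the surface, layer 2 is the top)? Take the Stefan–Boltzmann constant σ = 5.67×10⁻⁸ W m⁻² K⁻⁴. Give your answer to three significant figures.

371 kelvin

The effective emission temperature is T_e = [S(1−α)/(4σ)]^¼ = 312.3 K.
Each opaque layer satisfies 2T_j⁴ = T_{j−1}⁴ + T_{j+1}⁴, giving T_k⁴ = (N+1−k)T_e⁴.
With k = 1: T_1 = (2+1−1)^¼·312.3 K = 371.4 K.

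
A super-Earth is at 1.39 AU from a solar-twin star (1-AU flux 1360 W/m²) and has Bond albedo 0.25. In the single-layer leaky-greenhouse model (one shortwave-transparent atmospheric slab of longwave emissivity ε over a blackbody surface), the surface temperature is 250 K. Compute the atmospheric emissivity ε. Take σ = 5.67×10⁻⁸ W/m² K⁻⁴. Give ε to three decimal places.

Irradiance scales as 1/d², so S = 1360 W/m² × (1/1.39)² = 703.9 W/m².
First, T_e = [703.9·(1−0.25)/(4σ)]^(1/4) = 219.7 K.
Inverting T_s⁴ = 2T_e⁴/(2−ε): (T_e/T_s)⁴ = 0.5959, so ε = 2(1 − 0.5959) = 0.8082.

0.808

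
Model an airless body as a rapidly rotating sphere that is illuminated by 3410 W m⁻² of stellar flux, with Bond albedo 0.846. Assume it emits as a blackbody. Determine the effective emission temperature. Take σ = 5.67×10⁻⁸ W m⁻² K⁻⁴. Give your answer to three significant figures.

219 kelvin

The planet absorbs (1−α)S over its disc πR² and re-emits over 4πR², so the mean absorbed flux is (1−0.846)·3410/4 = 131.3 W m⁻².
In equilibrium σT⁴ equals this, so T = 219.4 K.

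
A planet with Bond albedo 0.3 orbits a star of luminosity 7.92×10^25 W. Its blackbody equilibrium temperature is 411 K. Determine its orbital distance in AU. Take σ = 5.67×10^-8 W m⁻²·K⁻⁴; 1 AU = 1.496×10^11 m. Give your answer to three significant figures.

0.175 AU

Energy balance gives S = 4σT⁴/(1−α) = 9245 W m⁻².
S = L/(4πd²) → d = √(L/4πS) = √(7.92×10^25/(4π·9245)) = 2.611×10^10 m = 0.1745 AU.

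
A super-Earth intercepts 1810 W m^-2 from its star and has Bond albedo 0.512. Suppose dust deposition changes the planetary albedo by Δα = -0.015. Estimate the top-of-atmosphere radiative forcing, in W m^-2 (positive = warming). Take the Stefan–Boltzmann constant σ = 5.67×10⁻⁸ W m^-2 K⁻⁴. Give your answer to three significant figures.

6.79 W m^-2

The change in absorbed flux is Δ[S(1−α)/4] = −SΔα/4 = 6.787 W m^-2.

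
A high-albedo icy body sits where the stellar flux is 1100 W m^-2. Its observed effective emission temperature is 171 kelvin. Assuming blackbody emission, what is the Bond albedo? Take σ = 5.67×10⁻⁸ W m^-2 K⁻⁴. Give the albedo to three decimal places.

0.824

Energy balance: S(1−α)/4 = σT⁴, so 1−α = 4σT⁴/S.
σT⁴ = 48.48 W m^-2, so 4σT⁴ = 193.9 W m^-2.
1−α = 193.9/1100 = 0.1763, so α = 0.8237.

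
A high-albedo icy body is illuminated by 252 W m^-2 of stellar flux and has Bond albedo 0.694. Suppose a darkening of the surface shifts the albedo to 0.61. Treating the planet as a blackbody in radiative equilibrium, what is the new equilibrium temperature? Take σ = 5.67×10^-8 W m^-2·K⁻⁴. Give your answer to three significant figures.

New equilibrium: T₂ = [(1−0.61)·252.0/(4σ)]^(1/4) = 144.3 K.

144 K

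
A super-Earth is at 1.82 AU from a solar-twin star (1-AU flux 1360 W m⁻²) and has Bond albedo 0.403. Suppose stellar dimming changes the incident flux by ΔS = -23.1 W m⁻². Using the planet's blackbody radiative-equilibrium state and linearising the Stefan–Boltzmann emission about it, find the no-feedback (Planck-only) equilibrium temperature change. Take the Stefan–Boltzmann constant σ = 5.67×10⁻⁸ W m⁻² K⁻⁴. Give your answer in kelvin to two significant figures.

Flux at the orbit: S = 1360/(1.82)² = 410.6 W m⁻².
The baseline emission temperature is T_e = 181.3 K.
ΔF = Δ[S(1−α)]/4 = (1−0.403)·-23.1/4 = -3.448 W m⁻².
Planck response: λ_P = 4σT_e³ = 4·5.67×10⁻⁸·(181.3)³ = 1.352 W m⁻²/K.
Hence the no-feedback warming is ΔF/(4σT_e³) = -2.55 K.

-2.6 kelvin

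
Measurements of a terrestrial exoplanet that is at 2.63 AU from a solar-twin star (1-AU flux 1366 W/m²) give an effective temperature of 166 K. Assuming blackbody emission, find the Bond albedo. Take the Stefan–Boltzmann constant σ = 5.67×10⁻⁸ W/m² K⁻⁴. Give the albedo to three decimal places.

0.128

Flux at the orbit: S = 1366/(2.63)² = 197.5 W/m².
From σT⁴ = S(1−α)/4 we invert for α: 1−α = 4σT⁴/S.
σT⁴ = 43.05 W/m², so 4σT⁴ = 172.2 W/m².
Hence α = 1 − 172.2/197.5 = 0.1280.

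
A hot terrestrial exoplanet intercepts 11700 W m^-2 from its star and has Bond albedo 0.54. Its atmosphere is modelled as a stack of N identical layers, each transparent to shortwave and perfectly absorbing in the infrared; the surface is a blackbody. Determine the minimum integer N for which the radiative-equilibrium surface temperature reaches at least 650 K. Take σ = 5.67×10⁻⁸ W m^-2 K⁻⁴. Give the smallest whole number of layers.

Top-of-atmosphere balance: σT_e⁴ = S(1−α)/4 = 1346 W m^-2 → T_e = 392.5 K.
Need (N+1)T_e⁴ ≥ T_s⁴, i.e. N+1 ≥ (650/392.5)⁴ = 7.522.
Rounding up, N = 7.

7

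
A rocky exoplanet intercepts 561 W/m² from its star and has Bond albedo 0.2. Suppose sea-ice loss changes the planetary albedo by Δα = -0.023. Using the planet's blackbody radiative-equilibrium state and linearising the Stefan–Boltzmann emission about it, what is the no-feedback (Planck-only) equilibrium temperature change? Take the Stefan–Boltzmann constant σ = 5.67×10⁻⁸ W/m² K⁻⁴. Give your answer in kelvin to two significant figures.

Unperturbed T_e = [561.0·(1−0.2)/(4σ)]^¼ = 210.9 K.
TOA radiative forcing: ΔF = −S·Δα/4 = −561.0·(-0.023)/4 = 3.226 W/m².
Linearising σT⁴ gives d(σT⁴)/dT = 4σT_e³ = 2.128 W/m² per K.
Hence the no-feedback warming is ΔF/(4σT_e³) = 1.52 K.

1.5 kelvin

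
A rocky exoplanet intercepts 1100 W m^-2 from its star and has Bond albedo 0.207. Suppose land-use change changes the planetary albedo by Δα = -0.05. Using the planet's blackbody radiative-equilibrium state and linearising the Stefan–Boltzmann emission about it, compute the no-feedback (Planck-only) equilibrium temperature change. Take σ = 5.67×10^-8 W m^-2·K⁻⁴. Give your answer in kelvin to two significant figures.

3.9 K

Reference equilibrium: T_e = [S(1−α)/(4σ)]^(1/4) = 249.0 K.
TOA radiative forcing: ΔF = −S·Δα/4 = −1100·(-0.05)/4 = 13.75 W m^-2.
The Planck feedback parameter is 4σT_e³ = 3.503 W m^-2/K.
So ΔT₀ = 13.75/3.503 = 3.93 K.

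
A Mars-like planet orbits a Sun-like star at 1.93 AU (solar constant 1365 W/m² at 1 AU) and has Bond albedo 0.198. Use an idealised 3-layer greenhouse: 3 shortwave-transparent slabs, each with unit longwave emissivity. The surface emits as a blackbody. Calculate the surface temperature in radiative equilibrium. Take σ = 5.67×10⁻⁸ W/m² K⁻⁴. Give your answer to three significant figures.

268 kelvin

Flux at the orbit: S = 1365/(1.93)² = 366.5 W/m².
Top-of-atmosphere balance: σT_e⁴ = S(1−α)/4 = 73.47 W/m² → T_e = 189.7 K.
For an N-layer opaque stack, T_s⁴ = (N+1)T_e⁴, hence T_s = (4)^(1/4)×189.7 K = 268.3 K.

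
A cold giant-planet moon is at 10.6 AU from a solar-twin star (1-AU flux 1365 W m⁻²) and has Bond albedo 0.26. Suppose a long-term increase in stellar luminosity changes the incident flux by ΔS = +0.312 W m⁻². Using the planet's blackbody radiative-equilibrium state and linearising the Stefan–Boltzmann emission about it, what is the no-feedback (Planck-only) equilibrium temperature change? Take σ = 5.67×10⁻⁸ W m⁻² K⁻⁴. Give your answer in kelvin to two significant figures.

By the inverse-square law, S = 1365/10.6² = 12.15 W m⁻².
Reference equilibrium: T_e = [S(1−α)/(4σ)]^(1/4) = 79.35 K.
Only a fraction (1−α) is absorbed and it's spread over 4πR², so ΔF = (1−α)ΔS/4 = 0.05772 W m⁻².
Planck response: λ_P = 4σT_e³ = 4·5.67×10⁻⁸·(79.35)³ = 0.1133 W m⁻²/K.
ΔT₀ = ΔF/λ_P = 0.05772/0.1133 = 0.509 K.

0.51 K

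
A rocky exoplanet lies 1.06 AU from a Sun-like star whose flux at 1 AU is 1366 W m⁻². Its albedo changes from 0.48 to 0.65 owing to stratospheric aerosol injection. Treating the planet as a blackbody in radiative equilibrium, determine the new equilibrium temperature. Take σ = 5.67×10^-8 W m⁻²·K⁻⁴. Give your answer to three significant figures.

Flux at the orbit: S = 1366/(1.06)² = 1216 W m⁻².
With the new albedo, S(1−α₂)/4 = 106.4 W m⁻², so T₂ = 208.1 K.

208 kelvin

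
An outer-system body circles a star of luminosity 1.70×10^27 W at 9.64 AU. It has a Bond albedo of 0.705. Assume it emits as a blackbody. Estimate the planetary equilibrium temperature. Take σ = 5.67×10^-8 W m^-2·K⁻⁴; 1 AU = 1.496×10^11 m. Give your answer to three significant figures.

d = 9.64 × 1.496×10^11 m = 1.442×10^12 m.
Flux at the orbit: S = L/(4πd²) = 1.70×10^27/(4π·(1.44×10^12)²) = 65.05 W m^-2.
Averaging over the sphere, the absorbed flux is S(1−α)/4 = 4.797 W m^-2.
Set σT⁴ = 4.797 → T = (4.797/σ)^(1/4) = 95.91 K.

95.9 kelvin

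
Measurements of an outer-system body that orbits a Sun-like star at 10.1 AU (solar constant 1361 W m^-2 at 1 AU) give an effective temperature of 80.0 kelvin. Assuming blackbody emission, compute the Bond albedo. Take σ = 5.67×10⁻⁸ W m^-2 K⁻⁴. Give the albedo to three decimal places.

0.304

By the inverse-square law, S = 1361/10.1² = 13.34 W m^-2.
Rearranging the radiative balance, α = 1 − 4σT⁴/S.
4σT⁴ = 4·5.67×10⁻⁸·(80.0)⁴ = 9.290 W m^-2.
1−α = 9.290/13.34 = 0.6963, so α = 0.3037.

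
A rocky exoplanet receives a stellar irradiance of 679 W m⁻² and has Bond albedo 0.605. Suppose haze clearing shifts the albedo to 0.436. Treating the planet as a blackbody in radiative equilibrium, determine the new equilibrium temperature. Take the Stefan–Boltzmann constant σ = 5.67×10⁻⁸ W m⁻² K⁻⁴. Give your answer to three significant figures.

With the new albedo, S(1−α₂)/4 = 95.74 W m⁻², so T₂ = 202.7 K.

203 K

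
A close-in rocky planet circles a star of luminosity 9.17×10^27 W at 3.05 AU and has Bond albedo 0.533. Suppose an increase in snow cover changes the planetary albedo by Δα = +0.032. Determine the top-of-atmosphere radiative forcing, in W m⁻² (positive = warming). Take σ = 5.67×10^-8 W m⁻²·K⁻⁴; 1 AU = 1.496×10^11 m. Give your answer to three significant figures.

Orbital distance: d = 3.05 AU = 4.563×10^11 m.
Flux at the orbit: S = L/(4πd²) = 9.17×10^27/(4π·(4.56×10^11)²) = 3505 W m⁻².
TOA radiative forcing: ΔF = −S·Δα/4 = −3505·(+0.032)/4 = -28.04 W m⁻².

-28.0 W m⁻²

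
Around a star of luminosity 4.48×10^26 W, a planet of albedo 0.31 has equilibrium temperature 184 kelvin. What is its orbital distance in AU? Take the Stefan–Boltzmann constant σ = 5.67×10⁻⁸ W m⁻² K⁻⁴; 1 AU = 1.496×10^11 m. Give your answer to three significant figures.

2.06 AU

The flux needed for this T is 4σT⁴/(1−0.31) = 376.8 W m⁻².
S = L/(4πd²) → d = √(L/4πS) = √(4.48×10^26/(4π·376.8)) = 3.076×10^11 m = 2.056 AU.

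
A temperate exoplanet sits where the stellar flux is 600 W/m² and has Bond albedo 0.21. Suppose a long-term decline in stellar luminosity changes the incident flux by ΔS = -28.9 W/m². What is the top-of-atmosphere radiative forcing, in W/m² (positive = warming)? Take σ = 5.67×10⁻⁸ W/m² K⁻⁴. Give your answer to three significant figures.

Only a fraction (1−α) is absorbed and it's spread over 4πR², so ΔF = (1−α)ΔS/4 = -5.708 W/m².

-5.71 W/m²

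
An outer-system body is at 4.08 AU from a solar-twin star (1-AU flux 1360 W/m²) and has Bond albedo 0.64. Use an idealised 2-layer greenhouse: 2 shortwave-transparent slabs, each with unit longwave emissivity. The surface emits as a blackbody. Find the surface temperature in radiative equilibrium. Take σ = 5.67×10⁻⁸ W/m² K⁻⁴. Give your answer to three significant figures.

Flux at the orbit: S = 1360/(4.08)² = 81.70 W/m².
Top-of-atmosphere balance: σT_e⁴ = S(1−α)/4 = 7.353 W/m² → T_e = 106.7 K.
For an N-layer opaque stack, T_s⁴ = (N+1)T_e⁴, hence T_s = (3)^(1/4)×106.7 K = 140.4 K.

140 K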